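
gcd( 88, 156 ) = 4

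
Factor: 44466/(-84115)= - 2^1 * 3^1 * 5^(  -  1 )*7411^1*16823^(-1 )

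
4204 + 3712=7916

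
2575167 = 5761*447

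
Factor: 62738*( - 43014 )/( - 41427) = 2^2*3^( - 1)*13^1 * 19^1*67^1*107^1*127^1*4603^( - 1 ) = 899537444/13809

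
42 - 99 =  - 57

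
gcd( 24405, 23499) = 3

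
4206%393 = 276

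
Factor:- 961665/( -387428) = 2^( - 2) * 3^1 *5^1* 61^1 * 1051^1 * 96857^ ( - 1 ) 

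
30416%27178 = 3238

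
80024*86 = 6882064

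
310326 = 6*51721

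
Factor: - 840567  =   - 3^1*7^1 * 13^1*3079^1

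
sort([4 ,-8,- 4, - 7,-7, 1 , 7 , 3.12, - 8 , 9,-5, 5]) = [  -  8, - 8,  -  7, - 7, - 5, -4, 1,3.12,4,5,7, 9] 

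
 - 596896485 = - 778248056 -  - 181351571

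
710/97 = 710/97 = 7.32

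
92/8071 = 92/8071 = 0.01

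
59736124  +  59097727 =118833851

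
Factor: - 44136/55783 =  - 2^3*3^2*7^(-1)*13^( - 1)  =  -  72/91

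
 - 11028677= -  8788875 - 2239802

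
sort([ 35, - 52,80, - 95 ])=[ - 95 , - 52, 35, 80] 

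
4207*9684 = 40740588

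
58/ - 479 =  - 58/479 =- 0.12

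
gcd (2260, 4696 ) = 4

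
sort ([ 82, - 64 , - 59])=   [  -  64, - 59, 82] 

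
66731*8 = 533848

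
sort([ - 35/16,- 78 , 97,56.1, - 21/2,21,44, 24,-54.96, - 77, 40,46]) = [  -  78,  -  77, - 54.96,  -  21/2, - 35/16,  21, 24,40 , 44,46,56.1,97 ]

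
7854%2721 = 2412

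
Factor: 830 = 2^1*5^1*83^1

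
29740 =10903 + 18837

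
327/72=4 + 13/24=4.54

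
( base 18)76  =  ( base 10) 132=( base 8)204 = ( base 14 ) 96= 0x84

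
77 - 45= 32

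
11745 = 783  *15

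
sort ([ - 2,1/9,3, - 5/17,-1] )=[-2, - 1,-5/17,1/9,3 ]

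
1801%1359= 442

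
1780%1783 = 1780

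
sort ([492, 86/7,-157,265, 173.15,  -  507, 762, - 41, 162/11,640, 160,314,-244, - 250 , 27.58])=[ - 507, - 250, -244, -157, - 41,86/7,162/11, 27.58,160 , 173.15 , 265,  314, 492, 640  ,  762] 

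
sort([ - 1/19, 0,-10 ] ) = [ - 10, - 1/19, 0]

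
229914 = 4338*53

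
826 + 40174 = 41000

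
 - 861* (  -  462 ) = 397782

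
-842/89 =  - 842/89 =- 9.46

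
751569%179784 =32433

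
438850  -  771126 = -332276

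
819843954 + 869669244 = 1689513198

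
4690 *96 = 450240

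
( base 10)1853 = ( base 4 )130331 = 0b11100111101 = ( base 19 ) 52a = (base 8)3475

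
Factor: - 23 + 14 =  - 9=- 3^2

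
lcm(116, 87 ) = 348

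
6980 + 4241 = 11221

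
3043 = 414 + 2629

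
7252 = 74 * 98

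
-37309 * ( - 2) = 74618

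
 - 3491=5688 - 9179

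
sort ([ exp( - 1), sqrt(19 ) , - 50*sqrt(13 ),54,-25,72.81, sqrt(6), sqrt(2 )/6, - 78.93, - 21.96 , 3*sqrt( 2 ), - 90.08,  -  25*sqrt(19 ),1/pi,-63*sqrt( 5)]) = [ -50 * sqrt( 13 ),  -  63 * sqrt(5 ),- 25*sqrt(19),  -  90.08,-78.93, - 25,  -  21.96,sqrt( 2 )/6,1/pi,exp( - 1 ),sqrt(6 ), 3 * sqrt(2),sqrt(19),54 , 72.81] 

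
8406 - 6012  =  2394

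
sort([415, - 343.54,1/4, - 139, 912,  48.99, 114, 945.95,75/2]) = [-343.54, - 139, 1/4,75/2,48.99, 114, 415,912, 945.95]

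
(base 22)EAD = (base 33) 6ED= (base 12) 4081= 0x1B61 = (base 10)7009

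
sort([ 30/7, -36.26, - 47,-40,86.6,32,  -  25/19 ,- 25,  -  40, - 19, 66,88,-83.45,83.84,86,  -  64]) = [ - 83.45, - 64,-47, - 40, - 40, - 36.26, - 25, - 19,-25/19,30/7, 32,66,  83.84,  86,  86.6, 88]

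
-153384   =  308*( - 498 )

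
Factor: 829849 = 829849^1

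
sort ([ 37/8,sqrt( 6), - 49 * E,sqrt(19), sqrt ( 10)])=[ - 49*E,  sqrt( 6),sqrt( 10), sqrt(19), 37/8]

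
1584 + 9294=10878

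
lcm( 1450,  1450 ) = 1450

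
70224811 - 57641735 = 12583076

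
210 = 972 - 762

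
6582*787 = 5180034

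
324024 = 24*13501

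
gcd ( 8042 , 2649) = 1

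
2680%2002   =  678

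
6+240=246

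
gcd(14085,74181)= 939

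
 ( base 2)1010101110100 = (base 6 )41232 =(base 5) 133432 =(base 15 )1962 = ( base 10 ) 5492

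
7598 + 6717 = 14315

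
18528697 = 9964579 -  - 8564118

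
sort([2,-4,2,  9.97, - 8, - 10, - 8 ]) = [ - 10,-8, - 8, - 4, 2, 2, 9.97] 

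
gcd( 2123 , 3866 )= 1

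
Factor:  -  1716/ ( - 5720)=2^(-1 )*3^1*5^(-1 ) = 3/10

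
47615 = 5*9523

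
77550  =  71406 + 6144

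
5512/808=689/101= 6.82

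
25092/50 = 12546/25 = 501.84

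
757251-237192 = 520059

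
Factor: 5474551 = 59^1*92789^1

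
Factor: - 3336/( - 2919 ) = 8/7 = 2^3 * 7^( - 1)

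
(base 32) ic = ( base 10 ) 588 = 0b1001001100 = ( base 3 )210210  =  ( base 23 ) 12d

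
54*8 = 432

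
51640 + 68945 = 120585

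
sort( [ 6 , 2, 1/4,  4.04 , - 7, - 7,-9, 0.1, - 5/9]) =[ - 9, - 7,-7, - 5/9,0.1,1/4, 2,  4.04, 6 ] 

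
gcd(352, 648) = 8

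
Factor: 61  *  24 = 2^3*3^1*61^1= 1464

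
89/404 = 89/404 = 0.22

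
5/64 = 5/64 =0.08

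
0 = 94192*0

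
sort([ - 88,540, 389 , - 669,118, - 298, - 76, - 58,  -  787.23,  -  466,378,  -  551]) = [-787.23, - 669, - 551, - 466,  -  298,  -  88,-76, - 58, 118, 378, 389,540]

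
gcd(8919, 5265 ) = 9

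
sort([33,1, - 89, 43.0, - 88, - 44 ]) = [ - 89,  -  88 , - 44,1,33, 43.0 ]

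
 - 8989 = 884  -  9873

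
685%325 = 35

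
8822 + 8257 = 17079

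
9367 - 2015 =7352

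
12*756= 9072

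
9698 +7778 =17476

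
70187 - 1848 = 68339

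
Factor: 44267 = 44267^1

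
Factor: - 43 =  - 43^1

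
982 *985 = 967270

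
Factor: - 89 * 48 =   -  2^4*3^1*89^1 = -4272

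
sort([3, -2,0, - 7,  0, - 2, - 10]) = [-10, - 7, -2, - 2, 0,0, 3]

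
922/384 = 461/192 = 2.40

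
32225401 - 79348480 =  -47123079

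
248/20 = 12 + 2/5 = 12.40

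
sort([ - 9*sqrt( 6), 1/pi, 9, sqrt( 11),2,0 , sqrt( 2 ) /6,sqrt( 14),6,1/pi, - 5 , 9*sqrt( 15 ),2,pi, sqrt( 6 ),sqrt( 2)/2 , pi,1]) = [  -  9*sqrt(6 ), - 5,0,sqrt ( 2 )/6,1/pi, 1/pi,sqrt( 2) /2,1,2,  2,sqrt( 6 ),pi,pi, sqrt( 11 ),sqrt(14 ),6, 9,9*sqrt( 15 ) ]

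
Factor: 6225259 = 167^1*37277^1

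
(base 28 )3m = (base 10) 106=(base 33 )37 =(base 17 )64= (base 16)6A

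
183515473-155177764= 28337709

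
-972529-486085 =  - 1458614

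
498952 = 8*62369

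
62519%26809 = 8901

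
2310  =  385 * 6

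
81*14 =1134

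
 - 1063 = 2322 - 3385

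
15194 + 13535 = 28729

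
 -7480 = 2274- 9754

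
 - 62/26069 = -1  +  26007/26069 = - 0.00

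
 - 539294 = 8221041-8760335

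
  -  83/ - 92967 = 83/92967  =  0.00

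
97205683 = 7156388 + 90049295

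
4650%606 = 408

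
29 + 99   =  128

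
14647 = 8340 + 6307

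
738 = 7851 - 7113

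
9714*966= 9383724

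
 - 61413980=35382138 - 96796118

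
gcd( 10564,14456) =556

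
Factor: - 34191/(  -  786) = 2^(-1)*3^1*29^1 = 87/2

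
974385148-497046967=477338181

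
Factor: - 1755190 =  - 2^1*5^1*175519^1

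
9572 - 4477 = 5095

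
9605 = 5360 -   -  4245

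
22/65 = 22/65  =  0.34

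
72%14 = 2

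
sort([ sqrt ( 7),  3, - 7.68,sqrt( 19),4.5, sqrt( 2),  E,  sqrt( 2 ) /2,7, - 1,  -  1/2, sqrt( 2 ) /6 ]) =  [ - 7.68 , - 1  , - 1/2, sqrt (2)/6,  sqrt ( 2 )/2,sqrt(2 ),sqrt( 7),E, 3, sqrt ( 19), 4.5, 7]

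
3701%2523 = 1178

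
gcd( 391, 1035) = 23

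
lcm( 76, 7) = 532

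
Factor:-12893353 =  - 11^1*37^1*79^1 *401^1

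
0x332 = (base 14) 426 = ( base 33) oq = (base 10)818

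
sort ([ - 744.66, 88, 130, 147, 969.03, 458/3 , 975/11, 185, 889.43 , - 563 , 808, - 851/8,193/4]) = [ - 744.66, - 563,-851/8, 193/4,88, 975/11, 130, 147, 458/3,185,  808, 889.43, 969.03] 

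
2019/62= 32 + 35/62   =  32.56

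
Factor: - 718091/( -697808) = 2^( - 4)*11^1  *  97^1*673^1*43613^( - 1 ) 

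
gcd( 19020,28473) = 3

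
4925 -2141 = 2784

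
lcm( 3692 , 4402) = 114452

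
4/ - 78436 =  - 1/19609=- 0.00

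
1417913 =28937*49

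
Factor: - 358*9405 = -3366990 = - 2^1 * 3^2*5^1 * 11^1 * 19^1*179^1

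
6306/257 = 6306/257   =  24.54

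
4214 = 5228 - 1014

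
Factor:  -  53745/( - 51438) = 2^(-1 )*5^1*3583^1*8573^( - 1 ) = 17915/17146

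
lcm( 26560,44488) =1779520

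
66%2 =0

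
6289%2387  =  1515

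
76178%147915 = 76178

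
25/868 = 25/868 = 0.03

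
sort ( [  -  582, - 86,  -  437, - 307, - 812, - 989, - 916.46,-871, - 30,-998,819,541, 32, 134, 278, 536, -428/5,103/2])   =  [ - 998, - 989, - 916.46, - 871, - 812,-582, - 437,-307, - 86,-428/5, - 30,32 , 103/2, 134 , 278, 536, 541,819 ]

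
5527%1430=1237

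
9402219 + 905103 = 10307322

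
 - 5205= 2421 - 7626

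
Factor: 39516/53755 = 2^2*3^1*5^ ( - 1)*13^ (-1 )*37^1*89^1*827^( - 1)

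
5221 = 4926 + 295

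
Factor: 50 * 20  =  2^3*5^3 = 1000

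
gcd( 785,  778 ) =1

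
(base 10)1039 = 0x40f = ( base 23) 1m4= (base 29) 16o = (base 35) to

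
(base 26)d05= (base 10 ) 8793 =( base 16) 2259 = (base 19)156f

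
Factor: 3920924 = 2^2*7^1*233^1*601^1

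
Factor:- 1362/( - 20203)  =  6/89 =2^1*3^1* 89^( - 1)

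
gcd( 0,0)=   0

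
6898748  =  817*8444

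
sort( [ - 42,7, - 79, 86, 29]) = [  -  79,  -  42, 7,29,86] 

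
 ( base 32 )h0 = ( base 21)14j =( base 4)20200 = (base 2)1000100000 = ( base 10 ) 544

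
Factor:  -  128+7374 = 2^1 * 3623^1  =  7246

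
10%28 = 10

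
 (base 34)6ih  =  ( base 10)7565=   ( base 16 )1d8d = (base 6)55005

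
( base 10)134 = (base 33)42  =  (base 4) 2012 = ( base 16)86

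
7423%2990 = 1443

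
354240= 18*19680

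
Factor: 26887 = 7^1*23^1*167^1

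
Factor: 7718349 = 3^1*31^1 * 149^1*557^1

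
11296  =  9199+2097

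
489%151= 36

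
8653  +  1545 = 10198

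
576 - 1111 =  - 535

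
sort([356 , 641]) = [ 356 , 641]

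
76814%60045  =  16769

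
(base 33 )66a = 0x1A56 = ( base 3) 100020201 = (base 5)203432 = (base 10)6742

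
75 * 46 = 3450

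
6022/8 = 3011/4 = 752.75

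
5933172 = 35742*166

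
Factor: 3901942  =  2^1*11^1*17^1  *10433^1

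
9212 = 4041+5171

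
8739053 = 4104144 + 4634909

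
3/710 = 3/710 = 0.00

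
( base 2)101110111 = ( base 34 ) b1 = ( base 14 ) 1CB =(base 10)375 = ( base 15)1a0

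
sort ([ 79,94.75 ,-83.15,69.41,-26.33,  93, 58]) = [ - 83.15,-26.33, 58,69.41,79,93, 94.75 ] 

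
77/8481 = 7/771 = 0.01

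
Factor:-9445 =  - 5^1 * 1889^1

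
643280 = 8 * 80410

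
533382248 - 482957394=50424854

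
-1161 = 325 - 1486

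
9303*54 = 502362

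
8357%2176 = 1829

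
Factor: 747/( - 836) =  - 2^(  -  2 )*3^2*11^( - 1)*19^ (-1)*83^1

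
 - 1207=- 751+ - 456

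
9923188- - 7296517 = 17219705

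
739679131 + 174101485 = 913780616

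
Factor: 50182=2^1*11^1 * 2281^1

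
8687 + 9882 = 18569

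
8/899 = 8/899 = 0.01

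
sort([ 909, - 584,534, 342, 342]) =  [ - 584 , 342,342,534,  909 ]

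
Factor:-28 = - 2^2 * 7^1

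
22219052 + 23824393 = 46043445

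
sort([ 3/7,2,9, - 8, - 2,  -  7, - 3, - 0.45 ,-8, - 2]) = [-8,-8 , - 7, - 3, - 2, - 2,  -  0.45,  3/7,2,9]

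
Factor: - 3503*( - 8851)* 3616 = 2^5*31^1 *53^1*113^2*167^1=112114271648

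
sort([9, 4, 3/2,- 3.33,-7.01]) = [ - 7.01, - 3.33,3/2, 4,  9 ]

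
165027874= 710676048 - 545648174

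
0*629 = 0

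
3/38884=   3/38884 = 0.00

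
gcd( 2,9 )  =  1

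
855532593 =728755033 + 126777560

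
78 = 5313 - 5235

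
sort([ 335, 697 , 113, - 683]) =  [ - 683,113, 335,697]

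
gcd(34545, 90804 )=987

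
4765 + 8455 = 13220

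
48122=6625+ 41497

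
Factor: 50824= 2^3*6353^1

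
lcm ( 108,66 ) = 1188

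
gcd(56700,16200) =8100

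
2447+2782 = 5229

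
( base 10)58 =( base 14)42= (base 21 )2g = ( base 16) 3A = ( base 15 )3d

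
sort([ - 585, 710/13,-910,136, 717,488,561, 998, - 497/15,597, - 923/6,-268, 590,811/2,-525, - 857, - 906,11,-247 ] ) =[-910, - 906, - 857, - 585, - 525, - 268, - 247 ,-923/6,  -  497/15,11, 710/13,  136,811/2,488,561,590 , 597,717,998 ]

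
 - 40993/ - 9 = 40993/9 = 4554.78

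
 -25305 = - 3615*7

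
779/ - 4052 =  - 779/4052=-0.19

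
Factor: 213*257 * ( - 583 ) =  - 3^1*11^1*53^1*71^1 * 257^1 = - 31914003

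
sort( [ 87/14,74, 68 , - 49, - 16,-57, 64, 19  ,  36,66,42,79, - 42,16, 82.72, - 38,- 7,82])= [ - 57, - 49, - 42, - 38, - 16  , - 7 , 87/14, 16,19,36,42,64, 66,68,74, 79,82, 82.72 ]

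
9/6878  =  9/6878 = 0.00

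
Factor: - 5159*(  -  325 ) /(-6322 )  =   - 2^( - 1) *5^2*7^1*11^1*13^1 * 29^( - 1 )*67^1*109^( -1 )= -1676675/6322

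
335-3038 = -2703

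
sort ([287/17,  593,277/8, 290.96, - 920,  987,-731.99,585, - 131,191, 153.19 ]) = [-920,- 731.99,-131  ,  287/17,277/8,153.19, 191,290.96,  585, 593,987] 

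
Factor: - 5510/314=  - 5^1*19^1*29^1*157^ ( -1 ) = - 2755/157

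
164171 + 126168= 290339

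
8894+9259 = 18153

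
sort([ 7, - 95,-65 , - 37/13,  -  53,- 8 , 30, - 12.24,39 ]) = [ - 95,  -  65, - 53, - 12.24, -8, - 37/13, 7, 30, 39]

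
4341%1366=243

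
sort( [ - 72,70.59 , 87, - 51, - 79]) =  [ - 79, - 72, - 51,70.59,87]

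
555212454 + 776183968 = 1331396422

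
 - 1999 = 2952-4951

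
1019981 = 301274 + 718707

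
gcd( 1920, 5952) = 192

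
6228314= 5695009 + 533305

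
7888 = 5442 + 2446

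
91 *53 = 4823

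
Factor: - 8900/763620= - 3^ ( - 1)*5^1 * 11^(-1 )*13^(-1)  =  -  5/429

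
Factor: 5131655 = 5^1 * 1026331^1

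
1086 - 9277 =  - 8191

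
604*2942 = 1776968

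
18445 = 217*85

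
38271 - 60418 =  - 22147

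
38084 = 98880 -60796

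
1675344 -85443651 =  - 83768307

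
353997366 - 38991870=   315005496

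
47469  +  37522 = 84991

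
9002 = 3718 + 5284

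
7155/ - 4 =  - 1789 + 1/4= - 1788.75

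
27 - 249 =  - 222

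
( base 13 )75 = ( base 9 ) 116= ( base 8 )140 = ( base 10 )96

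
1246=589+657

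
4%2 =0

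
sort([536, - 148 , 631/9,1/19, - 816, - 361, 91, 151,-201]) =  [ - 816,-361, - 201, - 148, 1/19, 631/9,91, 151, 536]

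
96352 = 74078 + 22274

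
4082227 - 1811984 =2270243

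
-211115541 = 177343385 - 388458926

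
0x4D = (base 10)77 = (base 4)1031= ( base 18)45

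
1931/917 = 1931/917 = 2.11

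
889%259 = 112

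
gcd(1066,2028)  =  26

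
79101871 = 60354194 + 18747677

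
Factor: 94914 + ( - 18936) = 2^1*3^4*7^1 *67^1 = 75978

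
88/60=1 + 7/15 =1.47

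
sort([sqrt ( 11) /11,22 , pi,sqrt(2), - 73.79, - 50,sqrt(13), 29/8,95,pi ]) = [ - 73.79, - 50,sqrt( 11 )/11,sqrt ( 2),pi,pi,sqrt( 13 ),  29/8, 22,95] 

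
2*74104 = 148208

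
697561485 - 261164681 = 436396804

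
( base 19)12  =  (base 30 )l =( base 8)25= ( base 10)21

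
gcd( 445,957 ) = 1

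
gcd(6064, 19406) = 2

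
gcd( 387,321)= 3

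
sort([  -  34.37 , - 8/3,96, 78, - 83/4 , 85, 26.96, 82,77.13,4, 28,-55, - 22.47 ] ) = [  -  55,- 34.37,  -  22.47 ,  -  83/4,-8/3, 4, 26.96, 28, 77.13,  78,82, 85 , 96 ]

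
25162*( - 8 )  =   - 201296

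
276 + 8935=9211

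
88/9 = 9 + 7/9 = 9.78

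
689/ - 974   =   - 689/974 = - 0.71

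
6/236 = 3/118=0.03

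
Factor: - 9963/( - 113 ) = 3^5*41^1*113^ (-1)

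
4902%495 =447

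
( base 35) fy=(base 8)1057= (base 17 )1FF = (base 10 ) 559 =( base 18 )1d1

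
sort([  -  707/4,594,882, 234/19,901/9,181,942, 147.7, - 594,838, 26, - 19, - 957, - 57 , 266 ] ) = [- 957 , - 594, - 707/4, - 57, - 19,234/19, 26,901/9, 147.7 , 181,266,594,  838, 882 , 942 ] 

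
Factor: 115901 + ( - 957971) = -2^1*3^1*5^1*28069^1 = - 842070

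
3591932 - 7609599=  - 4017667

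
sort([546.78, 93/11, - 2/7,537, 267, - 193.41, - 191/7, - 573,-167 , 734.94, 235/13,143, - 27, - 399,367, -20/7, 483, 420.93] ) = [- 573, - 399, - 193.41, - 167,-191/7,-27, -20/7,  -  2/7, 93/11,235/13  ,  143, 267,367, 420.93, 483, 537, 546.78,734.94 ] 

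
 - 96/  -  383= 96/383=0.25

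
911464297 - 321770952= 589693345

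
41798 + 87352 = 129150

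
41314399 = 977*42287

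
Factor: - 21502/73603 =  - 26/89= -2^1*13^1 * 89^(- 1) 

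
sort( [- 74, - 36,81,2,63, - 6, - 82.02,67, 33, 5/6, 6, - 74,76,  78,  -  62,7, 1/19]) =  [ - 82.02, -74, - 74, - 62,-36 , - 6 , 1/19,5/6,2,6,  7 , 33,63,67,76,78, 81 ] 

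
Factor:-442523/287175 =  - 3^(-1) * 5^( - 2) * 7^( - 1 )*809^1 = - 809/525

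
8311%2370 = 1201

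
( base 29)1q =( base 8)67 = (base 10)55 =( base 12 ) 47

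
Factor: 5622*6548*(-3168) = - 2^8*3^3*11^1*937^1*1637^1 = - 116623127808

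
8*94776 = 758208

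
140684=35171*4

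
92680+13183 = 105863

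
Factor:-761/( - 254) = 2^(-1) * 127^( - 1)*761^1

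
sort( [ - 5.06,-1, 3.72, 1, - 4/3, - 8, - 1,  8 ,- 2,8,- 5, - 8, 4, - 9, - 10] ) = [ - 10, - 9, - 8,  -  8, - 5.06 , - 5, - 2,- 4/3,-1, - 1, 1,3.72, 4, 8,8]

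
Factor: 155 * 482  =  74710 =2^1*  5^1*31^1*241^1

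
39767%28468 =11299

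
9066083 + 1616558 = 10682641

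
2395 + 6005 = 8400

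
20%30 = 20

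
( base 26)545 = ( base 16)da1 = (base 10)3489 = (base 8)6641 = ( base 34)30l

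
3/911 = 3/911 = 0.00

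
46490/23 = 2021 + 7/23 = 2021.30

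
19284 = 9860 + 9424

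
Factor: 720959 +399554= 1120513 =1120513^1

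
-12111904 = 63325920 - 75437824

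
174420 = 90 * 1938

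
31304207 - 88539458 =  - 57235251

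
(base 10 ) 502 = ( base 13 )2c8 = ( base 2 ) 111110110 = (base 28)hq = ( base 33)f7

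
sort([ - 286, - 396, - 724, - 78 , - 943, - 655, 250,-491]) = [ - 943, - 724, - 655, - 491, - 396, - 286, - 78,250]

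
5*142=710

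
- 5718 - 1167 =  - 6885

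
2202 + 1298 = 3500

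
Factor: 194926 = 2^1*97463^1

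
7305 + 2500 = 9805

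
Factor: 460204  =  2^2*103^1*1117^1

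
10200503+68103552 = 78304055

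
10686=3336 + 7350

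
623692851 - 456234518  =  167458333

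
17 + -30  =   - 13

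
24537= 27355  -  2818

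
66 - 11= 55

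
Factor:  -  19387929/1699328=-2^( -9)*3^1 * 11^1 *3319^( -1)*587513^1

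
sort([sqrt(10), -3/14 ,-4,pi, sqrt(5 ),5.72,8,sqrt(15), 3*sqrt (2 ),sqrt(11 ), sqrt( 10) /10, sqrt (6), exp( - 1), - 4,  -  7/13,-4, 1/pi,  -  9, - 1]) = [ - 9 ,  -  4,-4, - 4, - 1, - 7/13, - 3/14,sqrt( 10 ) /10,1/pi, exp(-1), sqrt(5 ), sqrt(6), pi,sqrt(10),  sqrt(11),  sqrt(15), 3 * sqrt(2 ),5.72,8] 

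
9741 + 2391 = 12132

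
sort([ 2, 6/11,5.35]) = [6/11, 2 , 5.35]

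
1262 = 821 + 441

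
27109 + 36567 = 63676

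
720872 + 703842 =1424714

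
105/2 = 52 + 1/2 = 52.50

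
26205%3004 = 2173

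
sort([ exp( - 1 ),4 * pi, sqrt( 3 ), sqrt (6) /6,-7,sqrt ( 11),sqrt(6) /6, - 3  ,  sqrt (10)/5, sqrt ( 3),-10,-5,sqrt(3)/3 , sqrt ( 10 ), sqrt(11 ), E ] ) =[ - 10, - 7, - 5, -3,exp( - 1 ),sqrt( 6 ) /6,sqrt (6 ) /6, sqrt( 3) /3,sqrt( 10 )/5,sqrt (3) , sqrt(3),E,sqrt(10),sqrt (11),sqrt(11 ),4*pi] 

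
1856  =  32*58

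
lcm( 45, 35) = 315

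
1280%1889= 1280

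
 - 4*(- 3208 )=12832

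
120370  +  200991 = 321361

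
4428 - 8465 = -4037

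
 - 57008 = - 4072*14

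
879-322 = 557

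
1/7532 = 1/7532 = 0.00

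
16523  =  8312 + 8211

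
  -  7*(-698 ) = 4886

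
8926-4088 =4838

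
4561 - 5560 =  - 999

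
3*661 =1983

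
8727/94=92 + 79/94 = 92.84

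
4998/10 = 2499/5=499.80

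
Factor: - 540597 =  - 3^1 *79^1 * 2281^1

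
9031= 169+8862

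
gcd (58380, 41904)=12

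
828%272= 12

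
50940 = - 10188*( - 5 )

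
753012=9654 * 78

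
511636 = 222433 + 289203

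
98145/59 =98145/59 = 1663.47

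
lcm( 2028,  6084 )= 6084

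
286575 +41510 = 328085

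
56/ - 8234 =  - 1 + 4089/4117 = - 0.01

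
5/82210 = 1/16442= 0.00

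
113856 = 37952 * 3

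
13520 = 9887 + 3633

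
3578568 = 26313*136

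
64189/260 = 246 + 229/260 = 246.88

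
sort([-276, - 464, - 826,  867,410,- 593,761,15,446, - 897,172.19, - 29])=[ - 897, - 826, - 593, -464, - 276, - 29, 15,172.19, 410,446 , 761,867 ]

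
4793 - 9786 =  - 4993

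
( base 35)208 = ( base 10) 2458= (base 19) 6f7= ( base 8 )4632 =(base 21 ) 5C1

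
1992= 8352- 6360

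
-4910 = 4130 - 9040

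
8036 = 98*82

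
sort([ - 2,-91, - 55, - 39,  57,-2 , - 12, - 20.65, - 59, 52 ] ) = [ - 91, - 59, -55,- 39, - 20.65, - 12,  -  2,-2,52, 57]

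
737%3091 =737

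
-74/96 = -37/48 = - 0.77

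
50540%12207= 1712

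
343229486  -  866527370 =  - 523297884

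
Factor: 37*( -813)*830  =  -24967230 =- 2^1 * 3^1*5^1*37^1*83^1*271^1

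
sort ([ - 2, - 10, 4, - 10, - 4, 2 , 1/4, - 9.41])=[ -10,-10, - 9.41, - 4, - 2,  1/4,2,4]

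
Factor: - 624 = - 2^4*3^1 * 13^1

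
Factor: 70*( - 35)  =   - 2^1*5^2*7^2  =  - 2450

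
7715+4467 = 12182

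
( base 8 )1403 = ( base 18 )26f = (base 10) 771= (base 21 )1ff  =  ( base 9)1046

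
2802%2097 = 705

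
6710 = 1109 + 5601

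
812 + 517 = 1329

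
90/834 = 15/139 = 0.11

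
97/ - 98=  - 97/98 = - 0.99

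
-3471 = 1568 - 5039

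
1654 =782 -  - 872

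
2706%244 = 22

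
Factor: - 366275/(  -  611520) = 115/192 = 2^(- 6)*3^( - 1)*5^1*23^1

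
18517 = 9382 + 9135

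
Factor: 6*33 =2^1*3^2*11^1 =198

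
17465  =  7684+9781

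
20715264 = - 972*( - 21312 )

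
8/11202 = 4/5601 = 0.00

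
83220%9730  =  5380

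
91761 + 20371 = 112132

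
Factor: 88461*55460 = 2^2*3^2*5^1*47^1*59^1*9829^1 = 4906047060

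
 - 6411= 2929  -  9340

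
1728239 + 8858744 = 10586983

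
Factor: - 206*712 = - 146672=-2^4*89^1*103^1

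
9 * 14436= 129924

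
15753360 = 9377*1680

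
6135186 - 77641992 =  - 71506806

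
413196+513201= 926397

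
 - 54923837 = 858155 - 55781992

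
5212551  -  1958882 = 3253669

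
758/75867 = 758/75867 = 0.01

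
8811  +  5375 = 14186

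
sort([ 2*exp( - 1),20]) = [ 2*exp( - 1 ),20]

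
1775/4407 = 1775/4407 = 0.40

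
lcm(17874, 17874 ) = 17874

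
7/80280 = 7/80280 = 0.00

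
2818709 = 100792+2717917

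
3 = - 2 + 5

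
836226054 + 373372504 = 1209598558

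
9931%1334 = 593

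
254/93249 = 254/93249 = 0.00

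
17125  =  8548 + 8577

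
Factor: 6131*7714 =2^1*7^1*19^1*29^1*6131^1   =  47294534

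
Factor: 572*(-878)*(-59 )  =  29630744 = 2^3 * 11^1*13^1* 59^1*439^1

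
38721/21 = 1843+6/7=1843.86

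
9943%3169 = 436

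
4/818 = 2/409 = 0.00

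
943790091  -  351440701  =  592349390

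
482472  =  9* 53608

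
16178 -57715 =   -  41537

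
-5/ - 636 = 5/636 = 0.01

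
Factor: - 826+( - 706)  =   - 1532 = - 2^2 *383^1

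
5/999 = 5/999 = 0.01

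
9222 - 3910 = 5312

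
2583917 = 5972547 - 3388630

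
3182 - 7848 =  - 4666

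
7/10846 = 7/10846 = 0.00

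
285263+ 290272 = 575535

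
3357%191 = 110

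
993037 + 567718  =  1560755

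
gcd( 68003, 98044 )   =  1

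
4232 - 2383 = 1849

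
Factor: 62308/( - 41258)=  - 74/49 = - 2^1*7^( - 2)*37^1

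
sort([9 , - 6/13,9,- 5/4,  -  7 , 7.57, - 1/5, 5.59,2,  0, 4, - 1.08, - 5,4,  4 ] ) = [ - 7, - 5, - 5/4, - 1.08, - 6/13,-1/5, 0,2,4, 4, 4,  5.59,  7.57,9,9 ]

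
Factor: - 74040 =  - 2^3*3^1*5^1*617^1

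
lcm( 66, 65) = 4290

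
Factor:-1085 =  - 5^1*7^1 * 31^1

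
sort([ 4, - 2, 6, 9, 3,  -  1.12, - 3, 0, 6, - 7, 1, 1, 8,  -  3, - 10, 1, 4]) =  [  -  10, - 7,  -  3, - 3,  -  2, - 1.12,0, 1,1, 1, 3,4, 4,6,  6, 8,  9]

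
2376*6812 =16185312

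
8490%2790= 120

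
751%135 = 76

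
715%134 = 45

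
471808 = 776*608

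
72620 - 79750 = -7130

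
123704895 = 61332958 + 62371937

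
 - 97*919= -89143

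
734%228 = 50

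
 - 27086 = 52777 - 79863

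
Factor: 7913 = 41^1*193^1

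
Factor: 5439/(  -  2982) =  - 2^( - 1)*7^1 * 37^1*71^( - 1) = -259/142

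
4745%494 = 299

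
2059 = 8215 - 6156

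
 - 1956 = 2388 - 4344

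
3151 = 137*23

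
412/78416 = 103/19604 =0.01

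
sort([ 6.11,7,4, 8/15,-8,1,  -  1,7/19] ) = [-8 ,  -  1,7/19, 8/15,1,4,6.11, 7 ] 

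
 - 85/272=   -  1 + 11/16=-  0.31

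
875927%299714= 276499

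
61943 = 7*8849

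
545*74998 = 40873910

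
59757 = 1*59757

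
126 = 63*2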